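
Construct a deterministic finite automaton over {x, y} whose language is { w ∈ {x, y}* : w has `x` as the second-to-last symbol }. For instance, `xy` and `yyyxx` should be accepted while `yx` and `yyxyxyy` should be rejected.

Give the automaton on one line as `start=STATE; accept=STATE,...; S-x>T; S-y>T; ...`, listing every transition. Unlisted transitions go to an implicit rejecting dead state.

start=q0; accept=q3,q4; q0-x>q1; q0-y>q2; q1-x>q3; q1-y>q4; q2-x>q5; q2-y>q6; q3-x>q3; q3-y>q4; q4-x>q5; q4-y>q6; q5-x>q3; q5-y>q4; q6-x>q5; q6-y>q6

Because acceptance depends on a position counted from the end, the machine has to buffer the most recent 2 symbols. Make each state the string of the last up-to-2 symbols read; on input `x` shift the window left and append `x`. Accept when the buffered window has length 2 and begins with `x`.
With 7 states:
        x   y  
>  q0   q1  q2 
   q1   q3  q4 
   q2   q5  q6 
 * q3   q3  q4 
 * q4   q5  q6 
   q5   q3  q4 
   q6   q5  q6 
(> = start, * = accepting)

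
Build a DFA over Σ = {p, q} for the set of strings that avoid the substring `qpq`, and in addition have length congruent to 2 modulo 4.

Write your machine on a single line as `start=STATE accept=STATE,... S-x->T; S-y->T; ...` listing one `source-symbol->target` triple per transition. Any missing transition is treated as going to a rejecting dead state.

Build one automaton per condition and run them in lockstep. One (4 states) tracks partial matches of the forbidden pattern `qpq`; the other (4 states) tracks the input length modulo 4. Each combined state is a pair, one component from each; accept when both components accept. Minimizing collapses redundant product states.
With 13 states:
          p    q  
>  s0     s1   s2 
   s1     s3   s4 
   s2     s5   s4 
 * s3     s6   s7 
 * s4     s8   s7 
 * s5     s6   s9 
   s6     s0  s10 
   s7    s11  s10 
   s8     s0   s9 
   s9     s9   s9 
   s10   s12   s2 
   s11    s1   s9 
   s12    s3   s9 
(> = start, * = accepting)

start=s0; accept=s3,s4,s5; s0-p->s1; s0-q->s2; s1-p->s3; s1-q->s4; s2-p->s5; s2-q->s4; s3-p->s6; s3-q->s7; s4-p->s8; s4-q->s7; s5-p->s6; s5-q->s9; s6-p->s0; s6-q->s10; s7-p->s11; s7-q->s10; s8-p->s0; s8-q->s9; s9-p->s9; s9-q->s9; s10-p->s12; s10-q->s2; s11-p->s1; s11-q->s9; s12-p->s3; s12-q->s9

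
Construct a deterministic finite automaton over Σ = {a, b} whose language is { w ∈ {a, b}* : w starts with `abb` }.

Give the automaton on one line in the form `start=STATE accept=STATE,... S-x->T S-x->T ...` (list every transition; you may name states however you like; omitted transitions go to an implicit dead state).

start=S0 accept=S3 S0-a->S1 S0-b->S4 S1-a->S4 S1-b->S2 S2-a->S4 S2-b->S3 S3-a->S3 S3-b->S3 S4-a->S4 S4-b->S4

Check the first 3 symbols one by one: S0 through S2 record how many have matched `abb` so far; any wrong symbol goes to the dead state S4. After all 3 match we enter the accepting sink S3.
With 5 states:
        a   b  
>  S0   S1  S4 
   S1   S4  S2 
   S2   S4  S3 
 * S3   S3  S3 
   S4   S4  S4 
(> = start, * = accepting)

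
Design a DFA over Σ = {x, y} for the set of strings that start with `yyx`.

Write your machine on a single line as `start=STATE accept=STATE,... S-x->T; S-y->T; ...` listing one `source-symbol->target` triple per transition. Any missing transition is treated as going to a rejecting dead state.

Walk along `yyx` while the input agrees: from A take `y` to B, and so on. Any deviation drops to the rejecting sink E. Once D is reached the prefix is confirmed and every continuation is accepted.
5 states suffice.
       x  y 
>  A   E  B 
   B   E  C 
   C   D  E 
 * D   D  D 
   E   E  E 
(> = start, * = accepting)

start=A; accept=D; A-x->E; A-y->B; B-x->E; B-y->C; C-x->D; C-y->E; D-x->D; D-y->D; E-x->E; E-y->E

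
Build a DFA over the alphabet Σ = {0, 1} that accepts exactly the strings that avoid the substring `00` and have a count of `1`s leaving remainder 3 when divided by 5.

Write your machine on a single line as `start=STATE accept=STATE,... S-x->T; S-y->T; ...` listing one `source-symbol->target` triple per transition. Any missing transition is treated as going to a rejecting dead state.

start=q0; accept=q7,q8; q0-0->q1; q0-1->q2; q1-0->q3; q1-1->q2; q2-0->q4; q2-1->q5; q3-0->q3; q3-1->q3; q4-0->q3; q4-1->q5; q5-0->q6; q5-1->q7; q6-0->q3; q6-1->q7; q7-0->q8; q7-1->q9; q8-0->q3; q8-1->q9; q9-0->q10; q9-1->q0; q10-0->q3; q10-1->q0

Handle the two conditions separately and then intersect. The first has 3 states tracking partial matches of the forbidden pattern `00`; the second has 5 states tracking the count of `1`s modulo 5. A product state is a pair (one from each), accepting exactly when both do. After merging equivalent states the machine shrinks.
          0    1  
>  q0     q1   q2 
   q1     q3   q2 
   q2     q4   q5 
   q3     q3   q3 
   q4     q3   q5 
   q5     q6   q7 
   q6     q3   q7 
 * q7     q8   q9 
 * q8     q3   q9 
   q9    q10   q0 
   q10    q3   q0 
(> = start, * = accepting)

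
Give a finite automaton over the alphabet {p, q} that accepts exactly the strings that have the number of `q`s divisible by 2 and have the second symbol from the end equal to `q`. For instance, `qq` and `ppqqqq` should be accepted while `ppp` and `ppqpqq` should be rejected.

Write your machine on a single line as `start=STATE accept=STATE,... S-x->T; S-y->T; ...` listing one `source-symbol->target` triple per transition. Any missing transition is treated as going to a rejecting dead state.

start=S0; accept=S3,S5; S0-p->S0; S0-q->S1; S1-p->S2; S1-q->S3; S2-p->S2; S2-q->S4; S3-p->S5; S3-q->S1; S4-p->S5; S4-q->S1; S5-p->S0; S5-q->S1

Build one automaton per condition and run them in lockstep. One (2 states) tracks the count of `q`s modulo 2; the other (7 states) tracks the last 2 symbols read. Each combined state is a pair, one component from each; accept when both components accept. Minimizing collapses redundant product states.
        p   q  
>  S0   S0  S1 
   S1   S2  S3 
   S2   S2  S4 
 * S3   S5  S1 
   S4   S5  S1 
 * S5   S0  S1 
(> = start, * = accepting)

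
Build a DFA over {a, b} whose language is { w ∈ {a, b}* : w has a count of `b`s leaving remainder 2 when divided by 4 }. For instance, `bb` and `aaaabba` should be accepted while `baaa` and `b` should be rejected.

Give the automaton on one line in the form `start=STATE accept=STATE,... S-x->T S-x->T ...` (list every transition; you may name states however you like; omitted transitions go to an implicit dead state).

start=q0 accept=q2 q0-a->q0 q0-b->q1 q1-a->q1 q1-b->q2 q2-a->q2 q2-b->q3 q3-a->q3 q3-b->q0

The only thing that matters is how many `b`s have appeared, reduced mod 4. Use one state per residue: q0 for 0, …, q3 for 3. Reading `b` moves to the next residue; anything else stays put. q2 is accepting.
A 4-state machine:
        a   b  
>  q0   q0  q1 
   q1   q1  q2 
 * q2   q2  q3 
   q3   q3  q0 
(> = start, * = accepting)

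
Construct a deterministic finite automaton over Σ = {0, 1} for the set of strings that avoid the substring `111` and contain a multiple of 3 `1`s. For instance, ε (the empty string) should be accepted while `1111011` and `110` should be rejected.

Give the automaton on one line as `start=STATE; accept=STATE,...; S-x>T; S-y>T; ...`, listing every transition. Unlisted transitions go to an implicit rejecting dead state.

Handle the two conditions separately and then intersect. The first has 4 states tracking partial matches of the forbidden pattern `111`; the second has 3 states tracking the count of `1`s modulo 3. A product state is a pair (one from each), accepting exactly when both do. After merging equivalent states the machine shrinks.
With 10 states:
       0  1 
>* A   A  B 
   B   C  D 
   C   C  E 
   D   F  G 
   E   F  H 
   F   F  I 
   G   G  G 
 * H   A  G 
 * I   A  J 
   J   C  G 
(> = start, * = accepting)

start=A; accept=A,H,I; A-0>A; A-1>B; B-0>C; B-1>D; C-0>C; C-1>E; D-0>F; D-1>G; E-0>F; E-1>H; F-0>F; F-1>I; G-0>G; G-1>G; H-0>A; H-1>G; I-0>A; I-1>J; J-0>C; J-1>G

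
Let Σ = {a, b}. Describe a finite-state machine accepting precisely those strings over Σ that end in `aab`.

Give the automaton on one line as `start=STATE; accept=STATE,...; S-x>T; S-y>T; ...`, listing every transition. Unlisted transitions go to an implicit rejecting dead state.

start=q0; accept=q3; q0-a>q1; q0-b>q0; q1-a>q2; q1-b>q0; q2-a>q2; q2-b>q3; q3-a>q1; q3-b>q0

Let each state record the length of the longest suffix of the input read so far that is also a prefix of `aab`. q1 means the last symbol is `a`; q2 means the last 2 symbols are `aa`; q3 means the last 3 symbols are `aab`. Accept only at q3, where the string currently ends in `aab`.
With 4 states:
        a   b  
>  q0   q1  q0 
   q1   q2  q0 
   q2   q2  q3 
 * q3   q1  q0 
(> = start, * = accepting)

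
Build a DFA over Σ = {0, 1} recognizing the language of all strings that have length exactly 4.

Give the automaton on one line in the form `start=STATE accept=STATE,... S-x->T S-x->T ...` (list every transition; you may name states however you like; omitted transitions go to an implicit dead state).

We only need to distinguish lengths 0, 1, …, 4, and '>4'. Chain s0 → s1 → s2 → s3 → s4 → s5 on every symbol, with s5 looping. Accepting states: {s4}.
With 6 states:
        0   1  
>  s0   s1  s1 
   s1   s2  s2 
   s2   s3  s3 
   s3   s4  s4 
 * s4   s5  s5 
   s5   s5  s5 
(> = start, * = accepting)

start=s0 accept=s4 s0-0->s1 s0-1->s1 s1-0->s2 s1-1->s2 s2-0->s3 s2-1->s3 s3-0->s4 s3-1->s4 s4-0->s5 s4-1->s5 s5-0->s5 s5-1->s5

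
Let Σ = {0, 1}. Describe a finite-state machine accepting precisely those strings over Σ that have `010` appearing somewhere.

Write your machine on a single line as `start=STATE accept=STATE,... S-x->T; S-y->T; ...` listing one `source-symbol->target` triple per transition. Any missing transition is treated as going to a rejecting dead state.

start=q0; accept=q3; q0-0->q1; q0-1->q0; q1-0->q1; q1-1->q2; q2-0->q3; q2-1->q0; q3-0->q3; q3-1->q3

States q0..q2 record the length of the longest prefix of `010` that matches the current input suffix. Reaching q3 means `010` has been seen, and we stay there forever. Accept from q3.
A 4-state machine:
        0   1  
>  q0   q1  q0 
   q1   q1  q2 
   q2   q3  q0 
 * q3   q3  q3 
(> = start, * = accepting)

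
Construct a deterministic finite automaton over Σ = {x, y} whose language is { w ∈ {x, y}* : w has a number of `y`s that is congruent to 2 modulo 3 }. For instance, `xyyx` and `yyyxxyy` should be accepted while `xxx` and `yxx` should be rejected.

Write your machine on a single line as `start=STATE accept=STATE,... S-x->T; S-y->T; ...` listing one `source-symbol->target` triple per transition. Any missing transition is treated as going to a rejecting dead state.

start=S0; accept=S2; S0-x->S0; S0-y->S1; S1-x->S1; S1-y->S2; S2-x->S2; S2-y->S0

Keep the running count of `y`s modulo 3: each `y` advances along the cycle S0 → S1 → S2 → S0 while other symbols loop. Accept at S2.
3 states suffice.
        x   y  
>  S0   S0  S1 
   S1   S1  S2 
 * S2   S2  S0 
(> = start, * = accepting)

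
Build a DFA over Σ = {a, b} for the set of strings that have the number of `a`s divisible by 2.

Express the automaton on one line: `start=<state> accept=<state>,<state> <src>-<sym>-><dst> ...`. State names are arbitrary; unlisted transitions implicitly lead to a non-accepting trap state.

start=s0 accept=s0 s0-a->s1 s0-b->s0 s1-a->s0 s1-b->s1

The only thing that matters is how many `a`s have appeared, reduced mod 2. Use one state per residue: s0 for 0, …, s1 for 1. Reading `a` moves to the next residue; anything else stays put. s0 is accepting.
2 states suffice.
        a   b  
>* s0   s1  s0 
   s1   s0  s1 
(> = start, * = accepting)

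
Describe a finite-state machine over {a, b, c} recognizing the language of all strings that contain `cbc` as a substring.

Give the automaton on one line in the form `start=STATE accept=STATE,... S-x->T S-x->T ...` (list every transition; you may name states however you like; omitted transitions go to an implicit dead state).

Track how much of `cbc` has been matched so far: state q0 is no progress, q3 is the absorbing accept state reached once `cbc` has occurred. Intermediate states record partial matches; on a mismatch, fall back to the longest reusable overlap.
4 states suffice.
        a   b   c  
>  q0   q0  q0  q1 
   q1   q0  q2  q1 
   q2   q0  q0  q3 
 * q3   q3  q3  q3 
(> = start, * = accepting)

start=q0 accept=q3 q0-a->q0 q0-b->q0 q0-c->q1 q1-a->q0 q1-b->q2 q1-c->q1 q2-a->q0 q2-b->q0 q2-c->q3 q3-a->q3 q3-b->q3 q3-c->q3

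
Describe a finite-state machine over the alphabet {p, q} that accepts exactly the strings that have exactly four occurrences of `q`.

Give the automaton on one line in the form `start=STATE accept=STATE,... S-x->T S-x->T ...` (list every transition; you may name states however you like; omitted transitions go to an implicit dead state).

start=S0 accept=S4 S0-p->S0 S0-q->S1 S1-p->S1 S1-q->S2 S2-p->S2 S2-q->S3 S3-p->S3 S3-q->S4 S4-p->S4 S4-q->S5 S5-p->S5 S5-q->S5

Only the number of `q`s matters, and only up to 5. Make a chain S0 → S1 → S2 → S3 → S4 → S5 advanced by each `q` (with S5 absorbing); every other symbol self-loops. The accepting set is {S4}.
6 states suffice.
        p   q  
>  S0   S0  S1 
   S1   S1  S2 
   S2   S2  S3 
   S3   S3  S4 
 * S4   S4  S5 
   S5   S5  S5 
(> = start, * = accepting)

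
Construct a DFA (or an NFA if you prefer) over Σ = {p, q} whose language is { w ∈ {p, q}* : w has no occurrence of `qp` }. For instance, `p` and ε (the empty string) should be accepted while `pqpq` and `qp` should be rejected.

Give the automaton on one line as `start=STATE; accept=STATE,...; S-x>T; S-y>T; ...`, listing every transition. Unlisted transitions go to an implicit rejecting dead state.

Track partial matches of the forbidden pattern `qp`. State C is a dead state reached once `qp` has occurred; every other state accepts. A means no part of `qp` is currently matched.
       p  q 
>* A   A  B 
 * B   C  B 
   C   C  C 
(> = start, * = accepting)

start=A; accept=A,B; A-p>A; A-q>B; B-p>C; B-q>B; C-p>C; C-q>C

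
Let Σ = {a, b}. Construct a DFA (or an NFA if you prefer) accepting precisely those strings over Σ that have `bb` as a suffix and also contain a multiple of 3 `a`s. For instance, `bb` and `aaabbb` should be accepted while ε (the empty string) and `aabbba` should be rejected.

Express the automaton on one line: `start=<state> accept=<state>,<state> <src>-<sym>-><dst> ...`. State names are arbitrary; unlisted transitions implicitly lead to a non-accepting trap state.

start=q0 accept=q5 q0-a->q1 q0-b->q2 q1-a->q3 q1-b->q4 q2-a->q1 q2-b->q5 q3-a->q0 q3-b->q6 q4-a->q3 q4-b->q7 q5-a->q1 q5-b->q5 q6-a->q0 q6-b->q8 q7-a->q3 q7-b->q7 q8-a->q0 q8-b->q8

Run two small machines in parallel and take their product. The first has 3 states tracking how much of the suffix `bb` has currently been matched; the second has 3 states tracking the count of `a`s modulo 3. A product state is a pair (one from each), accepting exactly when both do.
A 9-state machine:
        a   b  
>  q0   q1  q2 
   q1   q3  q4 
   q2   q1  q5 
   q3   q0  q6 
   q4   q3  q7 
 * q5   q1  q5 
   q6   q0  q8 
   q7   q3  q7 
   q8   q0  q8 
(> = start, * = accepting)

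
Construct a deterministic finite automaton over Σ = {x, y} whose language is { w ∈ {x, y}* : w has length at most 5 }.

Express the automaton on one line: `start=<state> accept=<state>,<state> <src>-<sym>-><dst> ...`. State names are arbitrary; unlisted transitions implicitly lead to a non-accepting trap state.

We only need to distinguish lengths 0, 1, …, 5, and '>5'. Chain q0 → q1 → q2 → q3 → q4 → q5 → q6 on every symbol, with q6 looping. Accepting states: {q0, q1, q2, q3, q4, q5}.
A 7-state machine:
        x   y  
>* q0   q1  q1 
 * q1   q2  q2 
 * q2   q3  q3 
 * q3   q4  q4 
 * q4   q5  q5 
 * q5   q6  q6 
   q6   q6  q6 
(> = start, * = accepting)

start=q0 accept=q0,q1,q2,q3,q4,q5 q0-x->q1 q0-y->q1 q1-x->q2 q1-y->q2 q2-x->q3 q2-y->q3 q3-x->q4 q3-y->q4 q4-x->q5 q4-y->q5 q5-x->q6 q5-y->q6 q6-x->q6 q6-y->q6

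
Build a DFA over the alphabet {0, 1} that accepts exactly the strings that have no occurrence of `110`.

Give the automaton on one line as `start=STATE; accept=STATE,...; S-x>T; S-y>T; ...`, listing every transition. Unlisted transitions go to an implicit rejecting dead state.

This is the complement of 'contains `110`'. Use the same substring-matching states — s0 through s3 holding how much of `110` has just been matched — but flip the accepting set: everything except the trap s3 accepts.
4 states suffice.
        0   1  
>* s0   s0  s1 
 * s1   s0  s2 
 * s2   s3  s2 
   s3   s3  s3 
(> = start, * = accepting)

start=s0; accept=s0,s1,s2; s0-0>s0; s0-1>s1; s1-0>s0; s1-1>s2; s2-0>s3; s2-1>s2; s3-0>s3; s3-1>s3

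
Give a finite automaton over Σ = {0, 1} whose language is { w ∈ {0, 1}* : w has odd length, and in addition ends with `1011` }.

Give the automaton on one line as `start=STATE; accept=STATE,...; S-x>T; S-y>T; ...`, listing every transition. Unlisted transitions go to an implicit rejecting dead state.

start=s0; accept=s9; s0-0>s1; s0-1>s2; s1-0>s0; s1-1>s3; s2-0>s4; s2-1>s3; s3-0>s5; s3-1>s2; s4-0>s1; s4-1>s6; s5-0>s0; s5-1>s7; s6-0>s4; s6-1>s8; s7-0>s5; s7-1>s9; s8-0>s5; s8-1>s2; s9-0>s4; s9-1>s3

Handle the two conditions separately and then intersect. The first has 2 states tracking the input length modulo 2; the second has 5 states tracking how much of the suffix `1011` has currently been matched. A product state is a pair (one from each), accepting exactly when both do.
10 states suffice.
        0   1  
>  s0   s1  s2 
   s1   s0  s3 
   s2   s4  s3 
   s3   s5  s2 
   s4   s1  s6 
   s5   s0  s7 
   s6   s4  s8 
   s7   s5  s9 
   s8   s5  s2 
 * s9   s4  s3 
(> = start, * = accepting)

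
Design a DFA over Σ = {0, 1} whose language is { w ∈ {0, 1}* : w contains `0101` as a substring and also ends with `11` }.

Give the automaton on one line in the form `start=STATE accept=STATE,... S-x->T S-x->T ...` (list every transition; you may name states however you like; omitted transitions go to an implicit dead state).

start=q0 accept=q8 q0-0->q1 q0-1->q2 q1-0->q1 q1-1->q3 q2-0->q1 q2-1->q4 q3-0->q5 q3-1->q4 q4-0->q1 q4-1->q4 q5-0->q1 q5-1->q6 q6-0->q7 q6-1->q8 q7-0->q7 q7-1->q6 q8-0->q7 q8-1->q8

Run two small machines in parallel and take their product. The first has 5 states tracking whether and how much of `0101` has been seen; the second has 3 states tracking how much of the suffix `11` has currently been matched. A product state is a pair (one from each), accepting exactly when both do.
        0   1  
>  q0   q1  q2 
   q1   q1  q3 
   q2   q1  q4 
   q3   q5  q4 
   q4   q1  q4 
   q5   q1  q6 
   q6   q7  q8 
   q7   q7  q6 
 * q8   q7  q8 
(> = start, * = accepting)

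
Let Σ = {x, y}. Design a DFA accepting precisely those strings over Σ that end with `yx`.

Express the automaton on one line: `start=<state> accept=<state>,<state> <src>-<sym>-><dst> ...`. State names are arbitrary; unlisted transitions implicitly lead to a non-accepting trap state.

start=S0 accept=S2 S0-x->S0 S0-y->S1 S1-x->S2 S1-y->S1 S2-x->S0 S2-y->S1

Let each state record the length of the longest suffix of the input read so far that is also a prefix of `yx`. S1 means the last symbol is `y`; S2 means the last 2 symbols are `yx`. Accept only at S2, where the string currently ends in `yx`.
        x   y  
>  S0   S0  S1 
   S1   S2  S1 
 * S2   S0  S1 
(> = start, * = accepting)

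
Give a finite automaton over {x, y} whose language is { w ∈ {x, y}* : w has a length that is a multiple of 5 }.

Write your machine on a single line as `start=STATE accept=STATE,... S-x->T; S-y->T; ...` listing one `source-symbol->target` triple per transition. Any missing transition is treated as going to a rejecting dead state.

start=q0; accept=q0; q0-x->q1; q0-y->q1; q1-x->q2; q1-y->q2; q2-x->q3; q2-y->q3; q3-x->q4; q3-y->q4; q4-x->q0; q4-y->q0

Only the length mod 5 matters, so use a 5-cycle: from any state, every input symbol moves to the next state, wrapping q4 back to q0. Mark q0 accepting.
A 5-state machine:
        x   y  
>* q0   q1  q1 
   q1   q2  q2 
   q2   q3  q3 
   q3   q4  q4 
   q4   q0  q0 
(> = start, * = accepting)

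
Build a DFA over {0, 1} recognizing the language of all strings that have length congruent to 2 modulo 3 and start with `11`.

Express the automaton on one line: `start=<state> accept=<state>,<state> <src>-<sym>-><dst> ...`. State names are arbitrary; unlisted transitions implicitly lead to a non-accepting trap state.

start=S0 accept=S4 S0-0->S1 S0-1->S2 S1-0->S3 S1-1->S3 S2-0->S3 S2-1->S4 S3-0->S5 S3-1->S5 S4-0->S6 S4-1->S6 S5-0->S1 S5-1->S1 S6-0->S7 S6-1->S7 S7-0->S4 S7-1->S4

Build one automaton per condition and run them in lockstep. One (3 states) tracks the input length modulo 3; the other (4 states) tracks whether the input so far still matches the prefix `11`. Each combined state is a pair, one component from each; accept when both components accept.
With 8 states:
        0   1  
>  S0   S1  S2 
   S1   S3  S3 
   S2   S3  S4 
   S3   S5  S5 
 * S4   S6  S6 
   S5   S1  S1 
   S6   S7  S7 
   S7   S4  S4 
(> = start, * = accepting)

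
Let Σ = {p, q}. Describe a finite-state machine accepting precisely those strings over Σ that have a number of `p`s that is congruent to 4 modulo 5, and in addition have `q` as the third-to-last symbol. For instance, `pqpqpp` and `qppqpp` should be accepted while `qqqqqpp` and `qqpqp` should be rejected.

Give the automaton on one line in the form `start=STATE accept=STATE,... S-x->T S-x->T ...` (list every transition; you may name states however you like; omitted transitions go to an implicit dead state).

Build one automaton per condition and run them in lockstep. The first has 5 states tracking the count of `p`s modulo 5; the second has 15 states tracking the last 3 symbols read. A product state is a pair (one from each), accepting exactly when both do. After merging equivalent states the machine shrinks.
With 16 states:
          p    q  
>  S0     S1   S0 
   S1     S2   S1 
   S2     S3   S4 
   S3     S5   S6 
   S4     S7   S4 
   S5     S0   S8 
   S6     S9  S10 
   S7    S11   S6 
   S8     S0  S12 
   S9     S0  S13 
   S10   S14  S10 
 * S11    S0   S8 
   S12    S0  S15 
 * S13    S0  S12 
 * S14    S0  S13 
 * S15    S0  S15 
(> = start, * = accepting)

start=S0 accept=S11,S13,S14,S15 S0-p->S1 S0-q->S0 S1-p->S2 S1-q->S1 S2-p->S3 S2-q->S4 S3-p->S5 S3-q->S6 S4-p->S7 S4-q->S4 S5-p->S0 S5-q->S8 S6-p->S9 S6-q->S10 S7-p->S11 S7-q->S6 S8-p->S0 S8-q->S12 S9-p->S0 S9-q->S13 S10-p->S14 S10-q->S10 S11-p->S0 S11-q->S8 S12-p->S0 S12-q->S15 S13-p->S0 S13-q->S12 S14-p->S0 S14-q->S13 S15-p->S0 S15-q->S15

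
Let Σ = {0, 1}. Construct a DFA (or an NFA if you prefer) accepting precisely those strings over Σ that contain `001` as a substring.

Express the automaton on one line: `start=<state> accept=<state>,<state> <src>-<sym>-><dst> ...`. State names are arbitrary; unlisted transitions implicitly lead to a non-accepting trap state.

States A..C record the length of the longest prefix of `001` that matches the current input suffix. Reaching D means `001` has been seen, and we stay there forever. Accept from D.
With 4 states:
       0  1 
>  A   B  A 
   B   C  A 
   C   C  D 
 * D   D  D 
(> = start, * = accepting)

start=A accept=D A-0->B A-1->A B-0->C B-1->A C-0->C C-1->D D-0->D D-1->D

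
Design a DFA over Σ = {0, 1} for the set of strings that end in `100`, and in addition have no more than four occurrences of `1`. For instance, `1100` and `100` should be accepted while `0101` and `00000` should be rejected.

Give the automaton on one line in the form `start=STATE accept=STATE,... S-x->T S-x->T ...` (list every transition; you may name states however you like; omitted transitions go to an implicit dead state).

Run two small machines in parallel and take their product. The first has 4 states tracking how much of the suffix `100` has currently been matched; the second has 6 states tracking the count of `1`s, saturating at 5. A product state is a pair (one from each), accepting exactly when both do. After merging equivalent states the machine shrinks.
A 17-state machine:
          0    1  
>  s0     s0   s1 
   s1     s2   s3 
   s2     s4   s3 
   s3     s5   s6 
 * s4     s7   s3 
   s5     s8   s6 
   s6     s9  s10 
   s7     s7   s3 
 * s8    s11   s6 
   s9    s12  s10 
   s10   s13  s14 
   s11   s11   s6 
 * s12   s15  s10 
   s13   s16  s14 
   s14   s14  s14 
   s15   s15  s10 
 * s16   s14  s14 
(> = start, * = accepting)

start=s0 accept=s4,s8,s12,s16 s0-0->s0 s0-1->s1 s1-0->s2 s1-1->s3 s2-0->s4 s2-1->s3 s3-0->s5 s3-1->s6 s4-0->s7 s4-1->s3 s5-0->s8 s5-1->s6 s6-0->s9 s6-1->s10 s7-0->s7 s7-1->s3 s8-0->s11 s8-1->s6 s9-0->s12 s9-1->s10 s10-0->s13 s10-1->s14 s11-0->s11 s11-1->s6 s12-0->s15 s12-1->s10 s13-0->s16 s13-1->s14 s14-0->s14 s14-1->s14 s15-0->s15 s15-1->s10 s16-0->s14 s16-1->s14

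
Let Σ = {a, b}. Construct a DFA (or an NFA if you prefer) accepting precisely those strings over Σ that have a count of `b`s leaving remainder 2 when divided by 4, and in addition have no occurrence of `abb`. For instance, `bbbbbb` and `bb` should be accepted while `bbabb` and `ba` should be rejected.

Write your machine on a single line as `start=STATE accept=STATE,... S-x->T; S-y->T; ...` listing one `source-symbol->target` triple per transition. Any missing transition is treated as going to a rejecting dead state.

start=s0; accept=s5,s7,s8; s0-a->s1; s0-b->s2; s1-a->s1; s1-b->s3; s2-a->s4; s2-b->s5; s3-a->s4; s3-b->s6; s4-a->s4; s4-b->s7; s5-a->s8; s5-b->s9; s6-a->s6; s6-b->s6; s7-a->s8; s7-b->s6; s8-a->s8; s8-b->s10; s9-a->s11; s9-b->s0; s10-a->s11; s10-b->s6; s11-a->s11; s11-b->s12; s12-a->s1; s12-b->s6

Run two small machines in parallel and take their product. The first has 4 states tracking the count of `b`s modulo 4; the second has 4 states tracking partial matches of the forbidden pattern `abb`. A product state is a pair (one from each), accepting exactly when both do. After merging equivalent states the machine shrinks.
13 states suffice.
          a    b  
>  s0     s1   s2 
   s1     s1   s3 
   s2     s4   s5 
   s3     s4   s6 
   s4     s4   s7 
 * s5     s8   s9 
   s6     s6   s6 
 * s7     s8   s6 
 * s8     s8  s10 
   s9    s11   s0 
   s10   s11   s6 
   s11   s11  s12 
   s12    s1   s6 
(> = start, * = accepting)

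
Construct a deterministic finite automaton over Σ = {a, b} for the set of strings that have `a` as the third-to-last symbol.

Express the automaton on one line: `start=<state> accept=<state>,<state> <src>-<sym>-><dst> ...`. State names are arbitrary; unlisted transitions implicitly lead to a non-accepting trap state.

start=s0 accept=s7,s8,s9,s10 s0-a->s1 s0-b->s2 s1-a->s3 s1-b->s4 s2-a->s5 s2-b->s6 s3-a->s7 s3-b->s8 s4-a->s9 s4-b->s10 s5-a->s11 s5-b->s12 s6-a->s13 s6-b->s14 s7-a->s7 s7-b->s8 s8-a->s9 s8-b->s10 s9-a->s11 s9-b->s12 s10-a->s13 s10-b->s14 s11-a->s7 s11-b->s8 s12-a->s9 s12-b->s10 s13-a->s11 s13-b->s12 s14-a->s13 s14-b->s14

Because acceptance depends on a position counted from the end, the machine has to buffer the most recent 3 symbols. Make each state the string of the last up-to-3 symbols read; on input `x` shift the window left and append `x`. Accept when the buffered window has length 3 and begins with `a`.
15 states suffice.
          a    b  
>  s0     s1   s2 
   s1     s3   s4 
   s2     s5   s6 
   s3     s7   s8 
   s4     s9  s10 
   s5    s11  s12 
   s6    s13  s14 
 * s7     s7   s8 
 * s8     s9  s10 
 * s9    s11  s12 
 * s10   s13  s14 
   s11    s7   s8 
   s12    s9  s10 
   s13   s11  s12 
   s14   s13  s14 
(> = start, * = accepting)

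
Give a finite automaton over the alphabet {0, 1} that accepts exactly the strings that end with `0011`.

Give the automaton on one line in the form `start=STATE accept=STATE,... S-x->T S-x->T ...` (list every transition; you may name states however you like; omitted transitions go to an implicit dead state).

start=q0 accept=q4 q0-0->q1 q0-1->q0 q1-0->q2 q1-1->q0 q2-0->q2 q2-1->q3 q3-0->q1 q3-1->q4 q4-0->q1 q4-1->q0

Remember how much of `0011` the current input suffix matches. State q0 means no match yet; q1 means the last symbol is `0`; q2 means the last 2 symbols are `00`; q3 means the last 3 symbols are `001`; q4 means the last 4 symbols are `0011`. Only q4 accepts. On a mismatch, fall back to the longest proper suffix that is still a prefix of `0011`.
With 5 states:
        0   1  
>  q0   q1  q0 
   q1   q2  q0 
   q2   q2  q3 
   q3   q1  q4 
 * q4   q1  q0 
(> = start, * = accepting)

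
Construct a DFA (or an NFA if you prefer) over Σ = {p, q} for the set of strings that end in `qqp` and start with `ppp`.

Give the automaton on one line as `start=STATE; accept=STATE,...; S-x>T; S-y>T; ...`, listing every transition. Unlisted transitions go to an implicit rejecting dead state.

start=A; accept=H; A-p>B; A-q>C; B-p>D; B-q>C; C-p>C; C-q>C; D-p>E; D-q>C; E-p>E; E-q>F; F-p>E; F-q>G; G-p>H; G-q>G; H-p>E; H-q>F

Run two small machines in parallel and take their product. The first has 4 states tracking how much of the suffix `qqp` has currently been matched; the second has 5 states tracking whether the input so far still matches the prefix `ppp`. A product state is a pair (one from each), accepting exactly when both do. After merging equivalent states the machine shrinks.
       p  q 
>  A   B  C 
   B   D  C 
   C   C  C 
   D   E  C 
   E   E  F 
   F   E  G 
   G   H  G 
 * H   E  F 
(> = start, * = accepting)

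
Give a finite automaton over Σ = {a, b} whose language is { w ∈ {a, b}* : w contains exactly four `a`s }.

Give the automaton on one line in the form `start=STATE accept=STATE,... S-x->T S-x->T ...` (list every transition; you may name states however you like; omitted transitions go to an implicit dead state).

Count `a`s, saturating at 5: states S0 through S4 mean 0 through 4 `a`s seen; S5 means more than 4. Each `a` increments (capped at S5); other symbols loop. Accept from {S4}.
6 states suffice.
        a   b  
>  S0   S1  S0 
   S1   S2  S1 
   S2   S3  S2 
   S3   S4  S3 
 * S4   S5  S4 
   S5   S5  S5 
(> = start, * = accepting)

start=S0 accept=S4 S0-a->S1 S0-b->S0 S1-a->S2 S1-b->S1 S2-a->S3 S2-b->S2 S3-a->S4 S3-b->S3 S4-a->S5 S4-b->S4 S5-a->S5 S5-b->S5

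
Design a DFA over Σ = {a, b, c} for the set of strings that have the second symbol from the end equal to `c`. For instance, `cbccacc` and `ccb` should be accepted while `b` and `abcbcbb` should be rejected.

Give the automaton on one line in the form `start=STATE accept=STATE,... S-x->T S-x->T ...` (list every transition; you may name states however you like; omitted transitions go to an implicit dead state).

A DFA must remember the last 2 symbols (since which symbol is second-to-last isn't known until the input ends). Use one state per possible window of the last ≤2 symbols; accept from those whose window starts with `c`.
A 13-state machine:
          a    b    c  
>  q0     q1   q2   q3 
   q1     q4   q5   q6 
   q2     q7   q8   q9 
   q3    q10  q11  q12 
   q4     q4   q5   q6 
   q5     q7   q8   q9 
   q6    q10  q11  q12 
   q7     q4   q5   q6 
   q8     q7   q8   q9 
   q9    q10  q11  q12 
 * q10    q4   q5   q6 
 * q11    q7   q8   q9 
 * q12   q10  q11  q12 
(> = start, * = accepting)

start=q0 accept=q10,q11,q12 q0-a->q1 q0-b->q2 q0-c->q3 q1-a->q4 q1-b->q5 q1-c->q6 q2-a->q7 q2-b->q8 q2-c->q9 q3-a->q10 q3-b->q11 q3-c->q12 q4-a->q4 q4-b->q5 q4-c->q6 q5-a->q7 q5-b->q8 q5-c->q9 q6-a->q10 q6-b->q11 q6-c->q12 q7-a->q4 q7-b->q5 q7-c->q6 q8-a->q7 q8-b->q8 q8-c->q9 q9-a->q10 q9-b->q11 q9-c->q12 q10-a->q4 q10-b->q5 q10-c->q6 q11-a->q7 q11-b->q8 q11-c->q9 q12-a->q10 q12-b->q11 q12-c->q12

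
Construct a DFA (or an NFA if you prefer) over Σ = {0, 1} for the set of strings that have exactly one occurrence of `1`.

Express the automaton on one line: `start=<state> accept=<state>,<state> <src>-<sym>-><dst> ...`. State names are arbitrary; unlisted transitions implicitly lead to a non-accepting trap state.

start=q0 accept=q1 q0-0->q0 q0-1->q1 q1-0->q1 q1-1->q2 q2-0->q2 q2-1->q2

Count `1`s, saturating at 2: state q0 means no `1` yet, q1 means one `1` seen, q2 means more than one. Each `1` increments (capped at q2); other symbols loop. Accept from {q1}.
A 3-state machine:
        0   1  
>  q0   q0  q1 
 * q1   q1  q2 
   q2   q2  q2 
(> = start, * = accepting)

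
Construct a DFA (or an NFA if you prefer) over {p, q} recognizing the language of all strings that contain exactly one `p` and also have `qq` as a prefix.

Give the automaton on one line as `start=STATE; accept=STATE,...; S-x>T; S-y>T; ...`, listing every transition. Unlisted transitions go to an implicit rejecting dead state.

Build one automaton per condition and run them in lockstep. One (3 states) tracks the count of `p`s, saturating at 2; the other (4 states) tracks whether the input so far still matches the prefix `qq`. Each combined state is a pair, one component from each; accept when both components accept.
With 7 states:
       p  q 
>  A   B  C 
   B   D  B 
   C   B  E 
   D   D  D 
   E   F  E 
 * F   G  F 
   G   G  G 
(> = start, * = accepting)

start=A; accept=F; A-p>B; A-q>C; B-p>D; B-q>B; C-p>B; C-q>E; D-p>D; D-q>D; E-p>F; E-q>E; F-p>G; F-q>F; G-p>G; G-q>G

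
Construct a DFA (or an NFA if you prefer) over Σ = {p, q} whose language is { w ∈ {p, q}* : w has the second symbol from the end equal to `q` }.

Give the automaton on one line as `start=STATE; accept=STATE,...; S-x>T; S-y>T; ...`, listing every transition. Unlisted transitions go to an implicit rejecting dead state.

start=A; accept=F,G; A-p>B; A-q>C; B-p>D; B-q>E; C-p>F; C-q>G; D-p>D; D-q>E; E-p>F; E-q>G; F-p>D; F-q>E; G-p>F; G-q>G

Because acceptance depends on a position counted from the end, the machine has to buffer the most recent 2 symbols. Make each state the string of the last up-to-2 symbols read; on input `x` shift the window left and append `x`. Accept when the buffered window has length 2 and begins with `q`.
With 7 states:
       p  q 
>  A   B  C 
   B   D  E 
   C   F  G 
   D   D  E 
   E   F  G 
 * F   D  E 
 * G   F  G 
(> = start, * = accepting)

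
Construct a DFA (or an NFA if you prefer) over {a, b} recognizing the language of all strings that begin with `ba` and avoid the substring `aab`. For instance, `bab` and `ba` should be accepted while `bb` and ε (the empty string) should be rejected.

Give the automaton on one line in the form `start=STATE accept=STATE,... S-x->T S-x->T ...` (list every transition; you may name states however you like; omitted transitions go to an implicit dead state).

Handle the two conditions separately and then intersect. The first has 4 states tracking whether the input so far still matches the prefix `ba`; the second has 4 states tracking partial matches of the forbidden pattern `aab`. A product state is a pair (one from each), accepting exactly when both do.
10 states suffice.
        a   b  
>  s0   s1  s2 
   s1   s3  s4 
   s2   s5  s4 
   s3   s3  s6 
   s4   s1  s4 
 * s5   s7  s8 
   s6   s6  s6 
 * s7   s7  s9 
 * s8   s5  s8 
   s9   s9  s9 
(> = start, * = accepting)

start=s0 accept=s5,s7,s8 s0-a->s1 s0-b->s2 s1-a->s3 s1-b->s4 s2-a->s5 s2-b->s4 s3-a->s3 s3-b->s6 s4-a->s1 s4-b->s4 s5-a->s7 s5-b->s8 s6-a->s6 s6-b->s6 s7-a->s7 s7-b->s9 s8-a->s5 s8-b->s8 s9-a->s9 s9-b->s9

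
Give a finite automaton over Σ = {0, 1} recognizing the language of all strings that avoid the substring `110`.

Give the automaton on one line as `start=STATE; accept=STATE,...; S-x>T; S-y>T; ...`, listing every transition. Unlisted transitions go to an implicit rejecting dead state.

This is the complement of 'contains `110`'. Use the same substring-matching states — q0 through q3 holding how much of `110` has just been matched — but flip the accepting set: everything except the trap q3 accepts.
A 4-state machine:
        0   1  
>* q0   q0  q1 
 * q1   q0  q2 
 * q2   q3  q2 
   q3   q3  q3 
(> = start, * = accepting)

start=q0; accept=q0,q1,q2; q0-0>q0; q0-1>q1; q1-0>q0; q1-1>q2; q2-0>q3; q2-1>q2; q3-0>q3; q3-1>q3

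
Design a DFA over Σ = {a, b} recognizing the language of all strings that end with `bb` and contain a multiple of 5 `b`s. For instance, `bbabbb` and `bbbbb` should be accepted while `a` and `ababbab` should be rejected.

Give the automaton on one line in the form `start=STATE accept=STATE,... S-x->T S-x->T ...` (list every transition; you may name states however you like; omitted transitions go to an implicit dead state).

start=s0 accept=s12 s0-a->s0 s0-b->s1 s1-a->s2 s1-b->s3 s2-a->s2 s2-b->s4 s3-a->s5 s3-b->s6 s4-a->s5 s4-b->s6 s5-a->s5 s5-b->s7 s6-a->s8 s6-b->s9 s7-a->s8 s7-b->s9 s8-a->s8 s8-b->s10 s9-a->s11 s9-b->s12 s10-a->s11 s10-b->s12 s11-a->s11 s11-b->s13 s12-a->s0 s12-b->s14 s13-a->s0 s13-b->s14 s14-a->s2 s14-b->s3

Build one automaton per condition and run them in lockstep. The first has 3 states tracking how much of the suffix `bb` has currently been matched; the second has 5 states tracking the count of `b`s modulo 5. A product state is a pair (one from each), accepting exactly when both do.
          a    b  
>  s0     s0   s1 
   s1     s2   s3 
   s2     s2   s4 
   s3     s5   s6 
   s4     s5   s6 
   s5     s5   s7 
   s6     s8   s9 
   s7     s8   s9 
   s8     s8  s10 
   s9    s11  s12 
   s10   s11  s12 
   s11   s11  s13 
 * s12    s0  s14 
   s13    s0  s14 
   s14    s2   s3 
(> = start, * = accepting)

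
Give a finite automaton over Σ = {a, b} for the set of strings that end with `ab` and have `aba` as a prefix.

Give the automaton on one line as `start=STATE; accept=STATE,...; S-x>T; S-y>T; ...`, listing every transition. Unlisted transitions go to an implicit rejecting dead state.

start=s0; accept=s7; s0-a>s1; s0-b>s2; s1-a>s3; s1-b>s4; s2-a>s3; s2-b>s2; s3-a>s3; s3-b>s5; s4-a>s6; s4-b>s2; s5-a>s3; s5-b>s2; s6-a>s6; s6-b>s7; s7-a>s6; s7-b>s8; s8-a>s6; s8-b>s8

Handle the two conditions separately and then intersect. The first has 3 states tracking how much of the suffix `ab` has currently been matched; the second has 5 states tracking whether the input so far still matches the prefix `aba`. A product state is a pair (one from each), accepting exactly when both do.
9 states suffice.
        a   b  
>  s0   s1  s2 
   s1   s3  s4 
   s2   s3  s2 
   s3   s3  s5 
   s4   s6  s2 
   s5   s3  s2 
   s6   s6  s7 
 * s7   s6  s8 
   s8   s6  s8 
(> = start, * = accepting)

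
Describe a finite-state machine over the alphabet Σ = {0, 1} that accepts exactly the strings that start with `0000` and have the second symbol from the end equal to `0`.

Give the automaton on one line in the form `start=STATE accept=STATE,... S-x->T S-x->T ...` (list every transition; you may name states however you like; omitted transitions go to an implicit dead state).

Run two small machines in parallel and take their product. The first has 6 states tracking whether the input so far still matches the prefix `0000`; the second has 7 states tracking the last 2 symbols read. A product state is a pair (one from each), accepting exactly when both do. Equivalent product states are then merged.
A 9-state machine:
        0   1  
>  S0   S1  S2 
   S1   S3  S2 
   S2   S2  S2 
   S3   S4  S2 
   S4   S5  S2 
 * S5   S5  S6 
 * S6   S7  S8 
   S7   S5  S6 
   S8   S7  S8 
(> = start, * = accepting)

start=S0 accept=S5,S6 S0-0->S1 S0-1->S2 S1-0->S3 S1-1->S2 S2-0->S2 S2-1->S2 S3-0->S4 S3-1->S2 S4-0->S5 S4-1->S2 S5-0->S5 S5-1->S6 S6-0->S7 S6-1->S8 S7-0->S5 S7-1->S6 S8-0->S7 S8-1->S8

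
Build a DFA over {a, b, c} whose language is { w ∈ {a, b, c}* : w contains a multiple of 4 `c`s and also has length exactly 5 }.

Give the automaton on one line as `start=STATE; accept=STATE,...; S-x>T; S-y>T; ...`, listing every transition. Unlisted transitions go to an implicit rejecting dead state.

start=s0; accept=s14; s0-a>s1; s0-b>s1; s0-c>s2; s1-a>s3; s1-b>s3; s1-c>s4; s2-a>s4; s2-b>s4; s2-c>s5; s3-a>s6; s3-b>s6; s3-c>s7; s4-a>s7; s4-b>s7; s4-c>s8; s5-a>s8; s5-b>s8; s5-c>s9; s6-a>s10; s6-b>s10; s6-c>s11; s7-a>s11; s7-b>s11; s7-c>s12; s8-a>s12; s8-b>s12; s8-c>s13; s9-a>s13; s9-b>s13; s9-c>s10; s10-a>s14; s10-b>s14; s10-c>s15; s11-a>s15; s11-b>s15; s11-c>s16; s12-a>s16; s12-b>s16; s12-c>s17; s13-a>s17; s13-b>s17; s13-c>s14; s14-a>s18; s14-b>s18; s14-c>s19; s15-a>s19; s15-b>s19; s15-c>s20; s16-a>s20; s16-b>s20; s16-c>s21; s17-a>s21; s17-b>s21; s17-c>s18; s18-a>s18; s18-b>s18; s18-c>s19; s19-a>s19; s19-b>s19; s19-c>s20; s20-a>s20; s20-b>s20; s20-c>s21; s21-a>s21; s21-b>s21; s21-c>s18

Build one automaton per condition and run them in lockstep. The first has 4 states tracking the count of `c`s modulo 4; the second has 7 states tracking the input length, saturating at 6. A product state is a pair (one from each), accepting exactly when both do.
          a    b    c  
>  s0     s1   s1   s2 
   s1     s3   s3   s4 
   s2     s4   s4   s5 
   s3     s6   s6   s7 
   s4     s7   s7   s8 
   s5     s8   s8   s9 
   s6    s10  s10  s11 
   s7    s11  s11  s12 
   s8    s12  s12  s13 
   s9    s13  s13  s10 
   s10   s14  s14  s15 
   s11   s15  s15  s16 
   s12   s16  s16  s17 
   s13   s17  s17  s14 
 * s14   s18  s18  s19 
   s15   s19  s19  s20 
   s16   s20  s20  s21 
   s17   s21  s21  s18 
   s18   s18  s18  s19 
   s19   s19  s19  s20 
   s20   s20  s20  s21 
   s21   s21  s21  s18 
(> = start, * = accepting)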